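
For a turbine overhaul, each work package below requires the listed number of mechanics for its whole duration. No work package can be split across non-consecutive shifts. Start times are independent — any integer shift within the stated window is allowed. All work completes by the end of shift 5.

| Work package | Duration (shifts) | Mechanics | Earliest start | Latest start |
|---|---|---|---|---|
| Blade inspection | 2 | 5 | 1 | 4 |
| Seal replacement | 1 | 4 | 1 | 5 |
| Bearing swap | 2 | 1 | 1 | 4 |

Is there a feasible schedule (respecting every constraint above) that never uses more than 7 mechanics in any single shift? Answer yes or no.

Schedule Blade inspection@1, Seal replacement@3, Bearing swap@3: s1:5  s2:5  s3:5  s4:1  s5:0 — peak 5 ≤ 7.

yes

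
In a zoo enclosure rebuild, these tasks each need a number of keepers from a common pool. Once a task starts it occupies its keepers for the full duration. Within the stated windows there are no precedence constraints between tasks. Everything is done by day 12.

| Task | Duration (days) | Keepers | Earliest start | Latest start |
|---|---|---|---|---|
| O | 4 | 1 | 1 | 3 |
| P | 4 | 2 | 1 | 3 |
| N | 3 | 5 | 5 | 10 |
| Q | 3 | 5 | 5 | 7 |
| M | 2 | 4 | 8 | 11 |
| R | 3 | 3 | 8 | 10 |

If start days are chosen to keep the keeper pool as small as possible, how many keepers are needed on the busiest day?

Early-start (O@1, P@1, N@5, Q@5, M@8, R@8) gives peak 10: d1:3  d2:3  d3:3  d4:3  d5:10  d6:10  d7:10  d8:7  d9:7  d10:3  d11:0  d12:0.
Shift N→8, M→11.
Schedule O@1, P@1, N@8, Q@5, M@11, R@8: d1:3  d2:3  d3:3  d4:3  d5:5  d6:5  d7:5  d8:8  d9:8  d10:8  d11:4  d12:4 — peak 8.

8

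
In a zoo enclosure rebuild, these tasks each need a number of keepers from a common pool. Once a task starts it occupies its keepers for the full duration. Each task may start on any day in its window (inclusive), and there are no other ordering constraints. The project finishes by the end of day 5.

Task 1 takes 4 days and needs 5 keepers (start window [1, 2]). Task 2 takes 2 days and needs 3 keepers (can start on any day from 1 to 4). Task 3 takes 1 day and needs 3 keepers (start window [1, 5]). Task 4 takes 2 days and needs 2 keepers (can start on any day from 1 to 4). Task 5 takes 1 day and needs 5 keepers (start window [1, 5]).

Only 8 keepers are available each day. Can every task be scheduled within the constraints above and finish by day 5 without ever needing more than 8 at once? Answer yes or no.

yes

Schedule Task 1@1, Task 2@1, Task 3@3, Task 4@4, Task 5@5: d1:8  d2:8  d3:8  d4:7  d5:7 — peak 8 ≤ 8.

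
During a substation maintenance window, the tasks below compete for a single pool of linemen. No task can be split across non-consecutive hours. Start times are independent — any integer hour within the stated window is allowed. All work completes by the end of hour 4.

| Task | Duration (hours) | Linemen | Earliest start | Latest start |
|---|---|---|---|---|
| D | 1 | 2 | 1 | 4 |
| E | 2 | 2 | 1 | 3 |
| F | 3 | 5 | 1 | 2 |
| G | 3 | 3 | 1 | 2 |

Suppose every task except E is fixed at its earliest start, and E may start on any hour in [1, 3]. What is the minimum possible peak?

10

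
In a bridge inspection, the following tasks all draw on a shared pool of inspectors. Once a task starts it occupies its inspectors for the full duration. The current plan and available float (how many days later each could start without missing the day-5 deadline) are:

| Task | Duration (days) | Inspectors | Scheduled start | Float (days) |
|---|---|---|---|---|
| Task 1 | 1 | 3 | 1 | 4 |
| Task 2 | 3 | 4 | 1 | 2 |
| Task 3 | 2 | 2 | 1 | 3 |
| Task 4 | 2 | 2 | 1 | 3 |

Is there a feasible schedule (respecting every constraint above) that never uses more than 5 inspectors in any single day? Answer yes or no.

no

The minimum achievable peak is 6; 5 < 6, so no feasible schedule stays within the cap.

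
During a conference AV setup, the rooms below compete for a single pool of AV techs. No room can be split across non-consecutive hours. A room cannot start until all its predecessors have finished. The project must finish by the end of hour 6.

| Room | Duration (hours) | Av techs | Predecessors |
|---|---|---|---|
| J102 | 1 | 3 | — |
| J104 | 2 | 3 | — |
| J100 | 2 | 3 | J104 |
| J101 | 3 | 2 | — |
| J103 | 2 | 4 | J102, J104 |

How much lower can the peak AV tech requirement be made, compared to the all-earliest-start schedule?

3

Early-start peak: h1:8  h2:5  h3:9  h4:7  h5:0  h6:0 ⇒ 9.
Leveled (J102@1, J104@1, J100@3, J101@2, J103@5): h1:6  h2:5  h3:5  h4:5  h5:4  h6:4 ⇒ 6.
Reduction 9 − 6 = 3.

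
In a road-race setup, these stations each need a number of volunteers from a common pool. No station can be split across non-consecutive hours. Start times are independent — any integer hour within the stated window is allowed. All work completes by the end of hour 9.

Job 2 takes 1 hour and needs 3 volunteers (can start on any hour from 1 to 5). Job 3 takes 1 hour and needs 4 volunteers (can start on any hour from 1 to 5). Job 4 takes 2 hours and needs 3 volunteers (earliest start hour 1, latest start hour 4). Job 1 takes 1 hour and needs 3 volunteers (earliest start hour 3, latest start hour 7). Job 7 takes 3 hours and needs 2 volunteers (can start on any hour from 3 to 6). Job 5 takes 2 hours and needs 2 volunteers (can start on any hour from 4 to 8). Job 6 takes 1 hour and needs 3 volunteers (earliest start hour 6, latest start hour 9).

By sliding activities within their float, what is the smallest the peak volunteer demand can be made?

Early-start (Job 2@1, Job 3@1, Job 4@1, Job 1@3, Job 7@3, Job 5@4, Job 6@6) gives peak 10: h1:10  h2:3  h3:5  h4:4  h5:4  h6:3  h7:0  h8:0  h9:0.
Shift Job 3→2, Job 4→3, Job 1→5, Job 7→6, Job 5→6, Job 6→9.
Schedule Job 2@1, Job 3@2, Job 4@3, Job 1@5, Job 7@6, Job 5@6, Job 6@9: h1:3  h2:4  h3:3  h4:3  h5:3  h6:4  h7:4  h8:2  h9:3 — peak 4.
Total volunteer-hours = 29 over 9 hours ⇒ peak ≥ ⌈29/9⌉ = 4, so 4 is optimal.

4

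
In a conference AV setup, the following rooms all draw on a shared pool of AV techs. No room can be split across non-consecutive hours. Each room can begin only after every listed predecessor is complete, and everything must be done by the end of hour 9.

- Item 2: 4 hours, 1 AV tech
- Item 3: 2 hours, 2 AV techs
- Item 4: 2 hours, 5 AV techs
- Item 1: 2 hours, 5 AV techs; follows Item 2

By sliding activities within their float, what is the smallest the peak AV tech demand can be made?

Early-start (Item 2@1, Item 3@1, Item 4@1, Item 1@5) gives peak 8: h1:8  h2:8  h3:1  h4:1  h5:5  h6:5  h7:0  h8:0  h9:0.
Shift Item 4→5, Item 1→7.
Schedule Item 2@1, Item 3@1, Item 4@5, Item 1@7: h1:3  h2:3  h3:1  h4:1  h5:5  h6:5  h7:5  h8:5  h9:0 — peak 5.

5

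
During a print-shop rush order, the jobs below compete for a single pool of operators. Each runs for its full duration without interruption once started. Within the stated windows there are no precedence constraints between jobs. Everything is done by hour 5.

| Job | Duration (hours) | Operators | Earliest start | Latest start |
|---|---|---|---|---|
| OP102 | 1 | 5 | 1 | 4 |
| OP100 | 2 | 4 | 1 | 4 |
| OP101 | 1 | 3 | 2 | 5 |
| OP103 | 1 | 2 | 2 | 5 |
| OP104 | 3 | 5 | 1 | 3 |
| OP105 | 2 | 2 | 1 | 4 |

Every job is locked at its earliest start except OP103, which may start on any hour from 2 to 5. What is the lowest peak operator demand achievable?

16

OP103@2: h1:16  h2:16  h3:5  h4:0  h5:0 → peak 16
OP103@3: h1:16  h2:14  h3:7  h4:0  h5:0 → peak 16
OP103@4: h1:16  h2:14  h3:5  h4:2  h5:0 → peak 16
OP103@5: h1:16  h2:14  h3:5  h4:0  h5:2 → peak 16
Best is OP103@2, peak 16.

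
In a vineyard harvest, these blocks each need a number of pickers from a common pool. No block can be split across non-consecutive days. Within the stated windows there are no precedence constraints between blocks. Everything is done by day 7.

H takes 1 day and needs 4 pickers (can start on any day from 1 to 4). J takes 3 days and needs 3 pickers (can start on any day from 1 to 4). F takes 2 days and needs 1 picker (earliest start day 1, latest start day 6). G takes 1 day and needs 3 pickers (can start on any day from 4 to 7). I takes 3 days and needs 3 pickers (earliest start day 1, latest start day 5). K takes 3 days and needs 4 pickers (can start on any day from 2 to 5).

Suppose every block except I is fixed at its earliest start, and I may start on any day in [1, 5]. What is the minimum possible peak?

I@1: d1:11  d2:11  d3:10  d4:7  d5:0  d6:0  d7:0 → peak 11
I@2: d1:8  d2:11  d3:10  d4:10  d5:0  d6:0  d7:0 → peak 11
I@3: d1:8  d2:8  d3:10  d4:10  d5:3  d6:0  d7:0 → peak 10
I@4: d1:8  d2:8  d3:7  d4:10  d5:3  d6:3  d7:0 → peak 10
I@5: d1:8  d2:8  d3:7  d4:7  d5:3  d6:3  d7:3 → peak 8
Best is I@5, peak 8.

8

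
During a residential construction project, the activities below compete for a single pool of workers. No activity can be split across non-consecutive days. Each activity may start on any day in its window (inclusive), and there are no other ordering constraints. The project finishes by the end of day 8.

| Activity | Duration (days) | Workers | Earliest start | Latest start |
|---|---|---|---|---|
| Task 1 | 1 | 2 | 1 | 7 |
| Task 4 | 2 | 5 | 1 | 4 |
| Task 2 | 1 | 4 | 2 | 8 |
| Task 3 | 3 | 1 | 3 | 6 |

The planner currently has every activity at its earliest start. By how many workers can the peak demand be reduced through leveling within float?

Early-start peak: d1:7  d2:9  d3:1  d4:1  d5:1  d6:0  d7:0  d8:0 ⇒ 9.
Leveled (Task 1@1, Task 4@2, Task 2@4, Task 3@4): d1:2  d2:5  d3:5  d4:5  d5:1  d6:1  d7:0  d8:0 ⇒ 5.
Reduction 9 − 5 = 4.

4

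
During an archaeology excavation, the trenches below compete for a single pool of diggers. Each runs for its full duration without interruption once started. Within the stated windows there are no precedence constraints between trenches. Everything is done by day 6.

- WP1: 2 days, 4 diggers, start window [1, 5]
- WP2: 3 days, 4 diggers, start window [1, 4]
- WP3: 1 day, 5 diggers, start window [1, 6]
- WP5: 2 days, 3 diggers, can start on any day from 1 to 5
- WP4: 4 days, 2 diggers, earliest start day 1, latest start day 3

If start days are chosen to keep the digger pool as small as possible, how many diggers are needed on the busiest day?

Early-start (WP1@1, WP2@1, WP3@1, WP5@1, WP4@1) gives peak 18: d1:18  d2:13  d3:6  d4:2  d5:0  d6:0.
Shift WP2→3, WP3→6, WP4→3.
Schedule WP1@1, WP2@3, WP3@6, WP5@1, WP4@3: d1:7  d2:7  d3:6  d4:6  d5:6  d6:7 — peak 7.
Total digger-days = 39 over 6 days ⇒ peak ≥ ⌈39/6⌉ = 7, so 7 is optimal.

7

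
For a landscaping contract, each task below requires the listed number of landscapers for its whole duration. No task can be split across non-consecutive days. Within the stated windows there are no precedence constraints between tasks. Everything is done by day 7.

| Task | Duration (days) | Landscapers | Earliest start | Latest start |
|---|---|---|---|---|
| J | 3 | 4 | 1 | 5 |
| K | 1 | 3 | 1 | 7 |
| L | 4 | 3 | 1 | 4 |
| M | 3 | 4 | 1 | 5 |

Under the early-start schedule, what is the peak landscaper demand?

Early-start schedule: J@1, K@1, L@1, M@1.
Load per day: day 1: 14, day 2: 11, day 3: 11, day 4: 3, day 5: 0, day 6: 0, day 7: 0.
Peak is 14.

14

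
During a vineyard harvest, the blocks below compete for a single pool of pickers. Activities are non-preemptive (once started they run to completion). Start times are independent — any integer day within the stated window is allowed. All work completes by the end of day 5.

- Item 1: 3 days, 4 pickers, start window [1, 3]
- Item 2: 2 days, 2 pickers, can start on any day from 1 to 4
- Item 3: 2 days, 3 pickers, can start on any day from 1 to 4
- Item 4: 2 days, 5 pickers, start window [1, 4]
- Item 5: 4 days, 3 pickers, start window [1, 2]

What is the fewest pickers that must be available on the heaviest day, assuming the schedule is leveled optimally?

Early-start (Item 1@1, Item 2@1, Item 3@1, Item 4@1, Item 5@1) gives peak 17: d1:17  d2:17  d3:7  d4:3  d5:0.
Shift Item 2→3, Item 4→4.
Schedule Item 1@1, Item 2@3, Item 3@1, Item 4@4, Item 5@1: d1:10  d2:10  d3:9  d4:10  d5:5 — peak 10.

10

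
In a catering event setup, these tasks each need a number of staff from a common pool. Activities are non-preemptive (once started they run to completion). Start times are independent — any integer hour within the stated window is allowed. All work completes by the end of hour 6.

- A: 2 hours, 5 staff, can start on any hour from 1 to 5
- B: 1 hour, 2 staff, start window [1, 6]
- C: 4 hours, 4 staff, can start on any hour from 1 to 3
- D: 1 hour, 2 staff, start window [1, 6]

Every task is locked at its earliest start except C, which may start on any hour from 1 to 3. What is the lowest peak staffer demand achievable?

9

C@1: h1:13  h2:9  h3:4  h4:4  h5:0  h6:0 → peak 13
C@2: h1:9  h2:9  h3:4  h4:4  h5:4  h6:0 → peak 9
C@3: h1:9  h2:5  h3:4  h4:4  h5:4  h6:4 → peak 9
Best is C@2, peak 9.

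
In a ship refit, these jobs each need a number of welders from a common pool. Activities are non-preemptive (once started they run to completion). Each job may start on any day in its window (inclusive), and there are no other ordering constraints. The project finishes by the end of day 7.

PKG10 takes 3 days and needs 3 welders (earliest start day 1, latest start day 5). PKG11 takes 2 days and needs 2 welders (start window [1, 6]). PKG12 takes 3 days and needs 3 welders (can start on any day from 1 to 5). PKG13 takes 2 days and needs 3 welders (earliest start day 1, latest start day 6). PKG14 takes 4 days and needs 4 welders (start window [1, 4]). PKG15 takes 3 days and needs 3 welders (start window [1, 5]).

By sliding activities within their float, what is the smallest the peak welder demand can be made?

9

Early-start (PKG10@1, PKG11@1, PKG12@1, PKG13@1, PKG14@1, PKG15@1) gives peak 18: d1:18  d2:18  d3:13  d4:4  d5:0  d6:0  d7:0.
Shift PKG13→3, PKG14→4, PKG15→5.
Schedule PKG10@1, PKG11@1, PKG12@1, PKG13@3, PKG14@4, PKG15@5: d1:8  d2:8  d3:9  d4:7  d5:7  d6:7  d7:7 — peak 9.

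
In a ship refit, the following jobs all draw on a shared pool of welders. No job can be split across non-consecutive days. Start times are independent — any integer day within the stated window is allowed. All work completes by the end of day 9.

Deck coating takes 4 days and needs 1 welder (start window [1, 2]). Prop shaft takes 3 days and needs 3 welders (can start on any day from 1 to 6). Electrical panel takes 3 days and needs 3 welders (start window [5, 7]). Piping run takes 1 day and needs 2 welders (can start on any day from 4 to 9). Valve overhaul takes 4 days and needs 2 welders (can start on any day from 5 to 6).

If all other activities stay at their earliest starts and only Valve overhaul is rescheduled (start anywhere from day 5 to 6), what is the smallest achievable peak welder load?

5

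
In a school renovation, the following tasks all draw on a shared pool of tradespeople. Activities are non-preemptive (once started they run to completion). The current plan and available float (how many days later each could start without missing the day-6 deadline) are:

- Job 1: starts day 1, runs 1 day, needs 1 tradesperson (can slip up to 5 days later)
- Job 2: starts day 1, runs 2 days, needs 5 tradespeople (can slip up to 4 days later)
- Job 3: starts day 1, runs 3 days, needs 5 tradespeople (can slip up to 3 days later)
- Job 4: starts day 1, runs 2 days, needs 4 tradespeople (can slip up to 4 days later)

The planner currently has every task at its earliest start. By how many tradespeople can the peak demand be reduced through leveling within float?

6

Early-start peak: d1:15  d2:14  d3:5  d4:0  d5:0  d6:0 ⇒ 15.
Leveled (Job 1@1, Job 2@1, Job 3@3, Job 4@2): d1:6  d2:9  d3:9  d4:5  d5:5  d6:0 ⇒ 9.
Reduction 15 − 9 = 6.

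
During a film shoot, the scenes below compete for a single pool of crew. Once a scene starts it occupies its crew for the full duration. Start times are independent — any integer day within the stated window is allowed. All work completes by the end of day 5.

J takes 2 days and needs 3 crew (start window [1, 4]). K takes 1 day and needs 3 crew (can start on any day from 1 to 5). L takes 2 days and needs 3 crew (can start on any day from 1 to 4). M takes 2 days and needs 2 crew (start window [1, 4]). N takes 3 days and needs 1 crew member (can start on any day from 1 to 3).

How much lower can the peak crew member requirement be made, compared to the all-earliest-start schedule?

7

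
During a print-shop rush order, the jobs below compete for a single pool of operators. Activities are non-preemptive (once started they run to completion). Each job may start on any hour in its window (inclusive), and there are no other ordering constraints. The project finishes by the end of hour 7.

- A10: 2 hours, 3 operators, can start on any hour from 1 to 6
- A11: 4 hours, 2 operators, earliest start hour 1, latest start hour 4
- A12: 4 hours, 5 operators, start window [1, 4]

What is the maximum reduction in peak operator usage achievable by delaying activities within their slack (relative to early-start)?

3

Early-start peak: h1:10  h2:10  h3:7  h4:7  h5:0  h6:0  h7:0 ⇒ 10.
Leveled (A10@1, A11@1, A12@3): h1:5  h2:5  h3:7  h4:7  h5:5  h6:5  h7:0 ⇒ 7.
Reduction 10 − 7 = 3.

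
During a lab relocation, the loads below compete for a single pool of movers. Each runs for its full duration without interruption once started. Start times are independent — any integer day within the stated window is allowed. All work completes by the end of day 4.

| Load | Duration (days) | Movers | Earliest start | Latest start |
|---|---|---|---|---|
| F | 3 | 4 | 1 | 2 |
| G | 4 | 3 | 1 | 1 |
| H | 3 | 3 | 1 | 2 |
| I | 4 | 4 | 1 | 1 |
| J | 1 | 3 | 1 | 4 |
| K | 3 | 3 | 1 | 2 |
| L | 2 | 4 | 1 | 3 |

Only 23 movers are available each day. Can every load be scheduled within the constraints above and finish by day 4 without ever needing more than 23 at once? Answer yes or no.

yes

Schedule F@1, G@1, H@1, I@1, J@1, K@1, L@2: d1:20  d2:21  d3:21  d4:7 — peak 21 ≤ 23.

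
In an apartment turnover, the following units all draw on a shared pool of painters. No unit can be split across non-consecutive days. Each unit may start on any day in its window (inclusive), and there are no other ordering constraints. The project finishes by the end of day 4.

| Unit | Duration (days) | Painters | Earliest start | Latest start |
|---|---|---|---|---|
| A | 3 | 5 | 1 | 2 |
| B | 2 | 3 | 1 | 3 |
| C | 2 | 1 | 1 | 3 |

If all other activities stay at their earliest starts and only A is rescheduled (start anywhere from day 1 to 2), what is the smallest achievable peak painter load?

A@1: d1:9  d2:9  d3:5  d4:0 → peak 9
A@2: d1:4  d2:9  d3:5  d4:5 → peak 9
Best is A@1, peak 9.

9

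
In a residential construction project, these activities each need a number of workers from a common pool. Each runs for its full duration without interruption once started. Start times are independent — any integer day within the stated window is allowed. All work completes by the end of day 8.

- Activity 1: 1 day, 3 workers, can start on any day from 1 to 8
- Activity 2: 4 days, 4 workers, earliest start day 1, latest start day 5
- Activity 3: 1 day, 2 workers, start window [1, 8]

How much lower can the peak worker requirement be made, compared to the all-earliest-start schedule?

5

Early-start peak: d1:9  d2:4  d3:4  d4:4  d5:0  d6:0  d7:0  d8:0 ⇒ 9.
Leveled (Activity 1@1, Activity 2@2, Activity 3@6): d1:3  d2:4  d3:4  d4:4  d5:4  d6:2  d7:0  d8:0 ⇒ 4.
Reduction 9 − 4 = 5.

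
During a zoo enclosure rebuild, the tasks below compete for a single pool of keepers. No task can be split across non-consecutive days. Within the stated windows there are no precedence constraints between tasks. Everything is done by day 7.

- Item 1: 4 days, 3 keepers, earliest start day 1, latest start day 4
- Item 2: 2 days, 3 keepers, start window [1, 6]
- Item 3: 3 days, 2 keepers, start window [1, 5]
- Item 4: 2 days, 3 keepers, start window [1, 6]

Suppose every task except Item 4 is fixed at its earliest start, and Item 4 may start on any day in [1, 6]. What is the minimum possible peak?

8

Item 4@1: d1:11  d2:11  d3:5  d4:3  d5:0  d6:0  d7:0 → peak 11
Item 4@2: d1:8  d2:11  d3:8  d4:3  d5:0  d6:0  d7:0 → peak 11
Item 4@3: d1:8  d2:8  d3:8  d4:6  d5:0  d6:0  d7:0 → peak 8
Item 4@4: d1:8  d2:8  d3:5  d4:6  d5:3  d6:0  d7:0 → peak 8
Item 4@5: d1:8  d2:8  d3:5  d4:3  d5:3  d6:3  d7:0 → peak 8
Item 4@6: d1:8  d2:8  d3:5  d4:3  d5:0  d6:3  d7:3 → peak 8
Best is Item 4@3, peak 8.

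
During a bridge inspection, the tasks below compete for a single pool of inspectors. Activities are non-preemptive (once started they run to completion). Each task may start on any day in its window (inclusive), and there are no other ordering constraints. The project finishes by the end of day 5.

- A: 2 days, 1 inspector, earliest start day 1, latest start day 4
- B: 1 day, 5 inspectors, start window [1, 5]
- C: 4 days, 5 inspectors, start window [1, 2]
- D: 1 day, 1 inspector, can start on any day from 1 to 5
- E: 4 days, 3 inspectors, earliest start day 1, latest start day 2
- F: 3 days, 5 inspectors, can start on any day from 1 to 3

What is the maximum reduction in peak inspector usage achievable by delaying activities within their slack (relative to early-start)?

Early-start peak: d1:20  d2:14  d3:13  d4:8  d5:0 ⇒ 20.
Leveled (A@1, B@1, C@1, D@1, E@2, F@3): d1:12  d2:9  d3:13  d4:13  d5:8 ⇒ 13.
Reduction 20 − 13 = 7.

7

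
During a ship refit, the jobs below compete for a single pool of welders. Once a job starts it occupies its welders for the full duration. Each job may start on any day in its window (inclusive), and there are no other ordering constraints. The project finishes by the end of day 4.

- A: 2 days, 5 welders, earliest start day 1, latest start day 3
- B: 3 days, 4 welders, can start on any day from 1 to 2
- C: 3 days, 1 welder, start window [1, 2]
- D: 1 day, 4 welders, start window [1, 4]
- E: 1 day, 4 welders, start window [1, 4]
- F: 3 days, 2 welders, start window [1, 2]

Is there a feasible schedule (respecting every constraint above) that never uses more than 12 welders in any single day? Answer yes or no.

yes

Schedule A@1, B@1, C@1, D@3, E@4, F@1: d1:12  d2:12  d3:11  d4:4 — peak 12 ≤ 12.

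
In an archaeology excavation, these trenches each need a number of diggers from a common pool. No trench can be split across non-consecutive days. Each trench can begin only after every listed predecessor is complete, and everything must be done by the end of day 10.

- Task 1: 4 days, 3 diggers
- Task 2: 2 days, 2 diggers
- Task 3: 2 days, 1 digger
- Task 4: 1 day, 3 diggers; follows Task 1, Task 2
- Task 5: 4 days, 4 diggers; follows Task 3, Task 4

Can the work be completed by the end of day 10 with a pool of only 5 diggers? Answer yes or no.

yes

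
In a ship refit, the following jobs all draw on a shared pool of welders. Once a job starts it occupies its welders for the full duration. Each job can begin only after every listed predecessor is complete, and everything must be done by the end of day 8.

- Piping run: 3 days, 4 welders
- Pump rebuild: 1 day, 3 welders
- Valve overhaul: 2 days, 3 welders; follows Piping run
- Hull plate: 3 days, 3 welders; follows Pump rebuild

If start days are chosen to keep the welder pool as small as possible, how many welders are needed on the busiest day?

Early-start (Piping run@1, Pump rebuild@1, Valve overhaul@4, Hull plate@2) gives peak 7: d1:7  d2:7  d3:7  d4:6  d5:3  d6:0  d7:0  d8:0.
Shift Pump rebuild→4, Hull plate→5.
Schedule Piping run@1, Pump rebuild@4, Valve overhaul@4, Hull plate@5: d1:4  d2:4  d3:4  d4:6  d5:6  d6:3  d7:3  d8:0 — peak 6.

6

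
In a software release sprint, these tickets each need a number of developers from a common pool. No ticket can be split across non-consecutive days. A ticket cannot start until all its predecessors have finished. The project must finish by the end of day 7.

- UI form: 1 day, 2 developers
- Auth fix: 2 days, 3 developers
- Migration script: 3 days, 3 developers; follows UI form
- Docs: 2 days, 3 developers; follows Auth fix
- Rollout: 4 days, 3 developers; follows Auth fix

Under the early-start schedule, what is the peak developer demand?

Early-start schedule: UI form@1, Auth fix@1, Migration script@2, Docs@3, Rollout@3.
Load per day: day 1: 5, day 2: 6, day 3: 9, day 4: 9, day 5: 3, day 6: 3, day 7: 0.
Peak is 9.

9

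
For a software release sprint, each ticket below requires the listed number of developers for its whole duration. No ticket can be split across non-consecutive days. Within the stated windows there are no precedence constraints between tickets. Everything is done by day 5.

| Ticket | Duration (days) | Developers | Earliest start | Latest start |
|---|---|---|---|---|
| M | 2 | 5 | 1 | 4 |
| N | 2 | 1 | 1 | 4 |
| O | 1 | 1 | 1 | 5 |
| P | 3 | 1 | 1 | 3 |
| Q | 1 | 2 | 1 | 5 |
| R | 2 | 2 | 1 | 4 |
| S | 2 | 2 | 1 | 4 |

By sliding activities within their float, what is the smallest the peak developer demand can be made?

6

Early-start (M@1, N@1, O@1, P@1, Q@1, R@1, S@1) gives peak 14: d1:14  d2:11  d3:1  d4:0  d5:0.
Shift O→3, P→3, Q→3, R→3, S→4.
Schedule M@1, N@1, O@3, P@3, Q@3, R@3, S@4: d1:6  d2:6  d3:6  d4:5  d5:3 — peak 6.
Total developer-days = 26 over 5 days ⇒ peak ≥ ⌈26/5⌉ = 6, so 6 is optimal.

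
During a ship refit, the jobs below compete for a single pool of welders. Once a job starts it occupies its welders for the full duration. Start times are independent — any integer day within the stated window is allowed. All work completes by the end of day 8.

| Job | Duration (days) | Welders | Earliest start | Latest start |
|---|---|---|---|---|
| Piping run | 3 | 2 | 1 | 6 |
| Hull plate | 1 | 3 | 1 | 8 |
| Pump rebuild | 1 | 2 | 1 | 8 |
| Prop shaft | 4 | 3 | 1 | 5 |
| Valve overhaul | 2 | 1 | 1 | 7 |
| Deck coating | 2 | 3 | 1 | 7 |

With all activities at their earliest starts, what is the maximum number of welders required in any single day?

14

Early-start schedule: Piping run@1, Hull plate@1, Pump rebuild@1, Prop shaft@1, Valve overhaul@1, Deck coating@1.
Load per day: day 1: 14, day 2: 9, day 3: 5, day 4: 3, day 5: 0, day 6: 0, day 7: 0, day 8: 0.
Peak is 14.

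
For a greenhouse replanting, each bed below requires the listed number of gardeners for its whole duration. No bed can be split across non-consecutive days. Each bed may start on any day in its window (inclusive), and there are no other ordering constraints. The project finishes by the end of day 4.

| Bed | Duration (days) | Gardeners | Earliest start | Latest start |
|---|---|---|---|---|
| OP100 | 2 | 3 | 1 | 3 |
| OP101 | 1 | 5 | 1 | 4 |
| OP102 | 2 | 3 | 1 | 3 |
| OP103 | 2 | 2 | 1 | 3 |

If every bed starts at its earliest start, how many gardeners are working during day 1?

At early start, day 1 has: OP100, OP101, OP102, OP103.
Demand: 3 + 5 + 3 + 2 = 13.

13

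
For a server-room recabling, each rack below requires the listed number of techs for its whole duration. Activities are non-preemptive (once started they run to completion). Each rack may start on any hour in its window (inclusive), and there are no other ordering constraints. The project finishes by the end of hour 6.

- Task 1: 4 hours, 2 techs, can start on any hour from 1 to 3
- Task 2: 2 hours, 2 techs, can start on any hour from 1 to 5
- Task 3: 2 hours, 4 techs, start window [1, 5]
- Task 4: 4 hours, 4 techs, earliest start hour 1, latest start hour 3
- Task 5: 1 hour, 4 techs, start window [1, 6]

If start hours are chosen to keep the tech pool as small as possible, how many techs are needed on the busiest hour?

8

Early-start (Task 1@1, Task 2@1, Task 3@1, Task 4@1, Task 5@1) gives peak 16: h1:16  h2:12  h3:6  h4:6  h5:0  h6:0.
Shift Task 4→3, Task 5→5.
Schedule Task 1@1, Task 2@1, Task 3@1, Task 4@3, Task 5@5: h1:8  h2:8  h3:6  h4:6  h5:8  h6:4 — peak 8.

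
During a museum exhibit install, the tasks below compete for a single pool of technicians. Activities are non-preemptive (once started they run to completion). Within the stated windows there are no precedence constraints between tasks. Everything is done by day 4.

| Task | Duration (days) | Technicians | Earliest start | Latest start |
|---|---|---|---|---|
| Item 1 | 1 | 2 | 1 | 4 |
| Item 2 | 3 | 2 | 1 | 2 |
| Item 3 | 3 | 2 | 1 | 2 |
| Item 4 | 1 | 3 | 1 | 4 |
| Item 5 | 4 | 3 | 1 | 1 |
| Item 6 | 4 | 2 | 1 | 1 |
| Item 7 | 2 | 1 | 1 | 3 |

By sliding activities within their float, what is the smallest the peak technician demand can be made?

Early-start (Item 1@1, Item 2@1, Item 3@1, Item 4@1, Item 5@1, Item 6@1, Item 7@1) gives peak 15: d1:15  d2:10  d3:9  d4:5.
Shift Item 3→2, Item 4→4.
Schedule Item 1@1, Item 2@1, Item 3@2, Item 4@4, Item 5@1, Item 6@1, Item 7@1: d1:10  d2:10  d3:9  d4:10 — peak 10.
Total technician-days = 39 over 4 days ⇒ peak ≥ ⌈39/4⌉ = 10, so 10 is optimal.

10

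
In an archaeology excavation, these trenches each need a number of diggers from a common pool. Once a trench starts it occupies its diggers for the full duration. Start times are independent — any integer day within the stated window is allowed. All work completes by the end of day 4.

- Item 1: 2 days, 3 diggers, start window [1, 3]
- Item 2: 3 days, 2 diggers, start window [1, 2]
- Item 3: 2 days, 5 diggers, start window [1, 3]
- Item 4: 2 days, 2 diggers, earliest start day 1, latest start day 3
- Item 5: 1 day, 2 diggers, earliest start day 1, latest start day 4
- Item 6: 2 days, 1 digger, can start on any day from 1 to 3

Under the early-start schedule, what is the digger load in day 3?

2

At early start, day 3 has: Item 2.
Demand: 2 = 2.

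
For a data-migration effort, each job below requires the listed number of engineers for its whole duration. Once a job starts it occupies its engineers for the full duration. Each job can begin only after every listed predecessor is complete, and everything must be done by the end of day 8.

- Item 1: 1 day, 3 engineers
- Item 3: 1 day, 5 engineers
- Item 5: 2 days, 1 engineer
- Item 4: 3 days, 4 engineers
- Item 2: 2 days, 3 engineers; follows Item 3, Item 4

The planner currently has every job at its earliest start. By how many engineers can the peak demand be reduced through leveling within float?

8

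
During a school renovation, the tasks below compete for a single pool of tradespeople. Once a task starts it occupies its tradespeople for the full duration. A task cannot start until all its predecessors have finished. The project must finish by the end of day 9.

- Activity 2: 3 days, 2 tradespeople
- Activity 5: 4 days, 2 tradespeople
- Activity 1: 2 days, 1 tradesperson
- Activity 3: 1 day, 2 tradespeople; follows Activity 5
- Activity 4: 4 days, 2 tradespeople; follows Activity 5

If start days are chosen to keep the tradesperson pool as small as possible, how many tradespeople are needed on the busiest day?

4

Early-start (Activity 2@1, Activity 5@1, Activity 1@1, Activity 3@5, Activity 4@5) gives peak 5: d1:5  d2:5  d3:4  d4:2  d5:4  d6:2  d7:2  d8:2  d9:0.
Shift Activity 1→4, Activity 4→6.
Schedule Activity 2@1, Activity 5@1, Activity 1@4, Activity 3@5, Activity 4@6: d1:4  d2:4  d3:4  d4:3  d5:3  d6:2  d7:2  d8:2  d9:2 — peak 4.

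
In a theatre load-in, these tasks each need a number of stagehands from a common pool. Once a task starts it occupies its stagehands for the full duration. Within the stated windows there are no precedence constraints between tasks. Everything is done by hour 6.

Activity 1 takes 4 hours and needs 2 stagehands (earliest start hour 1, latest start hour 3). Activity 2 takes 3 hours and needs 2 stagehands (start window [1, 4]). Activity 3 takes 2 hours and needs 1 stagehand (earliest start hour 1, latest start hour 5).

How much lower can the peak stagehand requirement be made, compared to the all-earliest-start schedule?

1

Early-start peak: h1:5  h2:5  h3:4  h4:2  h5:0  h6:0 ⇒ 5.
Leveled (Activity 1@1, Activity 2@1, Activity 3@4): h1:4  h2:4  h3:4  h4:3  h5:1  h6:0 ⇒ 4.
Reduction 5 − 4 = 1.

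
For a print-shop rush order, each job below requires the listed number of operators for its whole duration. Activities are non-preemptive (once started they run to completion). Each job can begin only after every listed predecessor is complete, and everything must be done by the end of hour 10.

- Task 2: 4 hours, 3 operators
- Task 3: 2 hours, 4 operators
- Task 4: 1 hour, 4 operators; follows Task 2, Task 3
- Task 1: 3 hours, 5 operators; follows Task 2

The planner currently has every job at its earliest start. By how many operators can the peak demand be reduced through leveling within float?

4

Early-start peak: h1:7  h2:7  h3:3  h4:3  h5:9  h6:5  h7:5  h8:0  h9:0  h10:0 ⇒ 9.
Leveled (Task 2@1, Task 3@5, Task 4@7, Task 1@8): h1:3  h2:3  h3:3  h4:3  h5:4  h6:4  h7:4  h8:5  h9:5  h10:5 ⇒ 5.
Reduction 9 − 5 = 4.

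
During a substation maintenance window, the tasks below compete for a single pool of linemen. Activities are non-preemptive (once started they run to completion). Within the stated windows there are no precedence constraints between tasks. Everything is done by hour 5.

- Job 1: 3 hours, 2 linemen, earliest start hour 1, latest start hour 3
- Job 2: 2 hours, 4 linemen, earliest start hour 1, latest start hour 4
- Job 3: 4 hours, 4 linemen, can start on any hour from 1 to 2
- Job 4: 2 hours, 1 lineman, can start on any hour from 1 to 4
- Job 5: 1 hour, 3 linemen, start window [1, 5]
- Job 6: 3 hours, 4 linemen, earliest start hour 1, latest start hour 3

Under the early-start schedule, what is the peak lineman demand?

Early-start schedule: Job 1@1, Job 2@1, Job 3@1, Job 4@1, Job 5@1, Job 6@1.
Load per hour: hour 1: 18, hour 2: 15, hour 3: 10, hour 4: 4, hour 5: 0.
Peak is 18.

18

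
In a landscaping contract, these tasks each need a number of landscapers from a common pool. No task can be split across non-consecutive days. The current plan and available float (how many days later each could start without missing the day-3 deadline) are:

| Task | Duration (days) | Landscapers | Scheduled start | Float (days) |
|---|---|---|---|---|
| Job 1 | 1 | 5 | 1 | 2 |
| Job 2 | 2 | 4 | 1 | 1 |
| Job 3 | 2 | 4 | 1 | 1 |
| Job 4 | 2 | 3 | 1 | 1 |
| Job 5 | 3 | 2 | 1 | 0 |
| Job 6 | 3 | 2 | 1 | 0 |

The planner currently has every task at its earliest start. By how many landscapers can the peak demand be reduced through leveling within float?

Early-start peak: d1:20  d2:15  d3:4 ⇒ 20.
Leveled (Job 1@1, Job 2@1, Job 3@2, Job 4@2, Job 5@1, Job 6@1): d1:13  d2:15  d3:11 ⇒ 15.
Reduction 20 − 15 = 5.

5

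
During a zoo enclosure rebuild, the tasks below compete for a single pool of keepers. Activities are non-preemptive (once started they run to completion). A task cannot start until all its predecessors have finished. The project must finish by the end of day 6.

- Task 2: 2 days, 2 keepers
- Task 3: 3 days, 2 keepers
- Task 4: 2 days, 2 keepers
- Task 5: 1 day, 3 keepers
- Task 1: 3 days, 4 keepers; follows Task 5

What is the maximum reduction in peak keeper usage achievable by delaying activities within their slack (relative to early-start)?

4

Early-start peak: d1:9  d2:10  d3:6  d4:4  d5:0  d6:0 ⇒ 10.
Leveled (Task 2@1, Task 3@1, Task 4@1, Task 5@3, Task 1@4): d1:6  d2:6  d3:5  d4:4  d5:4  d6:4 ⇒ 6.
Reduction 10 − 6 = 4.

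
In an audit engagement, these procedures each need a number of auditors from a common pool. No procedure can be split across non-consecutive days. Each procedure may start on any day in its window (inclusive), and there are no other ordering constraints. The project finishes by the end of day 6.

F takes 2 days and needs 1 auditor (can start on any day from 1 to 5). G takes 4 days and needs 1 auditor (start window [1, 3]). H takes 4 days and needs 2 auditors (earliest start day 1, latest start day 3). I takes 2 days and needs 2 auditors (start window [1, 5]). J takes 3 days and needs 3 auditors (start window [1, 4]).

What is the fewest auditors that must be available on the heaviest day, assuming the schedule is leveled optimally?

6

Early-start (F@1, G@1, H@1, I@1, J@1) gives peak 9: d1:9  d2:9  d3:6  d4:3  d5:0  d6:0.
Shift J→3.
Schedule F@1, G@1, H@1, I@1, J@3: d1:6  d2:6  d3:6  d4:6  d5:3  d6:0 — peak 6.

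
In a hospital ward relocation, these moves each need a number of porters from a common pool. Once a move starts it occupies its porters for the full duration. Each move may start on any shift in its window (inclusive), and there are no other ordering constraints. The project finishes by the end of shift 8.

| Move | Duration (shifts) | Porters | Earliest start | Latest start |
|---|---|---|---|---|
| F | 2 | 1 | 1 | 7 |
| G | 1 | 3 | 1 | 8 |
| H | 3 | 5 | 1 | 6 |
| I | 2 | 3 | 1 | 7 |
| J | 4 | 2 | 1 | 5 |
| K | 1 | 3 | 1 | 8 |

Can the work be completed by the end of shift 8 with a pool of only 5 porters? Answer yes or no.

Schedule F@1, G@1, H@6, I@3, J@2, K@5: s1:4  s2:3  s3:5  s4:5  s5:5  s6:5  s7:5  s8:5 — peak 5 ≤ 5.

yes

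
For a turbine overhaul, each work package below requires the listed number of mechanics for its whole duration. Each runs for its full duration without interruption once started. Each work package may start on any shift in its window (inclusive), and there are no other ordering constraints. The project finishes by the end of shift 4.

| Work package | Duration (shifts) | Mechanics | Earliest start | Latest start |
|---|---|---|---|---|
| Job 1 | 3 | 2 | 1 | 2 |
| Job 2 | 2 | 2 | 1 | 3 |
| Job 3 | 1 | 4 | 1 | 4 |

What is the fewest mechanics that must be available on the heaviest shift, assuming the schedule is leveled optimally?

4

Early-start (Job 1@1, Job 2@1, Job 3@1) gives peak 8: s1:8  s2:4  s3:2  s4:0.
Shift Job 3→4.
Schedule Job 1@1, Job 2@1, Job 3@4: s1:4  s2:4  s3:2  s4:4 — peak 4.
Total mechanic-shifts = 14 over 4 shifts ⇒ peak ≥ ⌈14/4⌉ = 4, so 4 is optimal.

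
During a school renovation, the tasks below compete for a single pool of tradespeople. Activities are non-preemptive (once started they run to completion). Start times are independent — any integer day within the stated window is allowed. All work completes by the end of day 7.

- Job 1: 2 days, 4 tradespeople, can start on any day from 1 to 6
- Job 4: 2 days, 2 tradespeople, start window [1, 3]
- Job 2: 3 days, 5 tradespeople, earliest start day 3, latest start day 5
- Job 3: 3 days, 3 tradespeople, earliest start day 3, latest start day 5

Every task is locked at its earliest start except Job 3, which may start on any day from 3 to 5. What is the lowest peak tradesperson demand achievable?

Job 3@3: d1:6  d2:6  d3:8  d4:8  d5:8  d6:0  d7:0 → peak 8
Job 3@4: d1:6  d2:6  d3:5  d4:8  d5:8  d6:3  d7:0 → peak 8
Job 3@5: d1:6  d2:6  d3:5  d4:5  d5:8  d6:3  d7:3 → peak 8
Best is Job 3@3, peak 8.

8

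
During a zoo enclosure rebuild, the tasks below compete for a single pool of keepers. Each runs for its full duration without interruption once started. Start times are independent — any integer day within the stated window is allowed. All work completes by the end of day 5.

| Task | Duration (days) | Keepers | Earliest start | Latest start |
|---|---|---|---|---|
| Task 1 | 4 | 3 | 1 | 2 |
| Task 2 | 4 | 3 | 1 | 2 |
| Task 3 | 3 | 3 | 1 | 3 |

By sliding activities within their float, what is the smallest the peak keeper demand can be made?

9

Schedule Task 1@1, Task 2@1, Task 3@1: d1:9  d2:9  d3:9  d4:6  d5:0 — peak 9.
No arrangement of the 12 feasible schedules does better.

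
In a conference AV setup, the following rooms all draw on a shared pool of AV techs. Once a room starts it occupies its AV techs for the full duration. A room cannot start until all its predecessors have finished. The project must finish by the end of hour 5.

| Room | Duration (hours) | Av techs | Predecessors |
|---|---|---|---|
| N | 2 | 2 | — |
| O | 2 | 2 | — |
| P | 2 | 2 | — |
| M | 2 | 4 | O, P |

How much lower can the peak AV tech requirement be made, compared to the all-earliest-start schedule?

Early-start peak: h1:6  h2:6  h3:4  h4:4  h5:0 ⇒ 6.
Leveled (N@1, O@1, P@1, M@3): h1:6  h2:6  h3:4  h4:4  h5:0 ⇒ 6.
Reduction 6 − 6 = 0.

0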